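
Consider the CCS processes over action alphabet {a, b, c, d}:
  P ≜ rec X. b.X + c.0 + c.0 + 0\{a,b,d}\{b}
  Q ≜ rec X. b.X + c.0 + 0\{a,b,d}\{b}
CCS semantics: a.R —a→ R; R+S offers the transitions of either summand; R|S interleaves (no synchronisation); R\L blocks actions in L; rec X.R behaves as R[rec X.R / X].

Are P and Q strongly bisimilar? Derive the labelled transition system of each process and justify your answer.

YES

P's transition system — 2 states:
  m0 = rec X. b.X + c.0 + c.0 + 0\{a,b,d}\{b} | --b--▸ m0, --c--▸ m1
  m1 = 0 | ∅
Q's transition system — 2 states:
  n0 = rec X. b.X + c.0 + 0\{a,b,d}\{b} | --b--▸ n0, --c--▸ n1
  n1 = 0 | ∅
Bisimilarity quotient blocks:
  B0 = {m0, n0}
  B1 = {m1, n1}
m0 ∈ B0, n0 ∈ B0 → same block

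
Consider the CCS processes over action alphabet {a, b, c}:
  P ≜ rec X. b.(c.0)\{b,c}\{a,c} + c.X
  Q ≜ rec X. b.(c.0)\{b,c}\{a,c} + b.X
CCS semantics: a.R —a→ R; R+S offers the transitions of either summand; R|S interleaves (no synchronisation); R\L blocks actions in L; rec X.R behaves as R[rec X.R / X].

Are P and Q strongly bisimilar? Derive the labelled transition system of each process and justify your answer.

not bisimilar

LTS(P): 2 reachable states
  s0 = rec X. b.(c.0)\{b,c}\{a,c} + c.X | =b=> s1, =c=> s0
  s1 = (c.0)\{b,c}\{a,c} | deadlocked
LTS(Q): 2 reachable states
  t0 = rec X. b.(c.0)\{b,c}\{a,c} + b.X | =b=> t0, =b=> t1
  t1 = (c.0)\{b,c}\{a,c} | deadlocked
Bisimilarity quotient blocks:
  B0 = {s0}
  B1 = {s1, t1}
  B2 = {t0}
s0 ∈ B0, t0 ∈ B2 → different blocks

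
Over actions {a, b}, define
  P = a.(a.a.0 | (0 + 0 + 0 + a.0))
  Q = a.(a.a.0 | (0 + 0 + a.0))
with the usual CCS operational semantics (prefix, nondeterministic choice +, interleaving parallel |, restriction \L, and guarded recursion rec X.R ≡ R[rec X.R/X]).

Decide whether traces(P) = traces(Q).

Reachable graph of P (7 states):
  m0 = a.(a.a.0 | (0 + 0 + 0 + a.0)) | ··a··> m1
  m1 = a.a.0 | (0 + 0 + 0 + a.0) | ··a··> m2, ··a··> m3
  m2 = a.0 | (0 + 0 + 0 + a.0) | ··a··> m4, ··a··> m5
  m3 = a.a.0 | 0 | ··a··> m5
  m4 = 0 | (0 + 0 + 0 + a.0) | ··a··> m6
  m5 = a.0 | 0 | ··a··> m6
  m6 = 0 | 0 | ·
Reachable graph of Q (7 states):
  n0 = a.(a.a.0 | (0 + 0 + a.0)) | ··a··> n1
  n1 = a.a.0 | (0 + 0 + a.0) | ··a··> n2, ··a··> n3
  n2 = a.0 | (0 + 0 + a.0) | ··a··> n4, ··a··> n5
  n3 = a.a.0 | 0 | ··a··> n5
  n4 = 0 | (0 + 0 + a.0) | ··a··> n6
  n5 = a.0 | 0 | ··a··> n6
  n6 = 0 | 0 | ·
Coarsest stable partition (strong bisimilarity classes):
  B0 = {m0, n0}
  B1 = {m1, n1}
  B2 = {m2, m3, n2, n3}
  B3 = {m4, m5, n4, n5}
  B4 = {m6, n6}
m0 ∈ B0, n0 ∈ B0 → same block
Bisimilar ⇒ trace-equivalent.

YES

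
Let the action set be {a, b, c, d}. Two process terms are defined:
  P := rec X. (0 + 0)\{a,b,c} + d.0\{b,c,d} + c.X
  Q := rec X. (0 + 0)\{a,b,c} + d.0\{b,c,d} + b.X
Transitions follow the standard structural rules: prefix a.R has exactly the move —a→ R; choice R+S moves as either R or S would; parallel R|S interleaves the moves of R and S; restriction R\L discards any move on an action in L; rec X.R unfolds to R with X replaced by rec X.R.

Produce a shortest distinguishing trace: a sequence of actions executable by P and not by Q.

c

Reachable graph of P (2 states):
  m0 = rec X. (0 + 0)\{a,b,c} + d.0\{b,c,d} + c.X | -c-> m0, -d-> m1
  m1 = 0\{b,c,d} | ·
Reachable graph of Q (2 states):
  n0 = rec X. (0 + 0)\{a,b,c} + d.0\{b,c,d} + b.X | -b-> n0, -d-> n1
  n1 = 0\{b,c,d} | ·
Executing c from P (initial set {m0}):
  after c @ step 1: {m0}
  ✓ P
Executing c from Q (initial set {n0}):
  after c @ step 1: ∅ (Q stuck)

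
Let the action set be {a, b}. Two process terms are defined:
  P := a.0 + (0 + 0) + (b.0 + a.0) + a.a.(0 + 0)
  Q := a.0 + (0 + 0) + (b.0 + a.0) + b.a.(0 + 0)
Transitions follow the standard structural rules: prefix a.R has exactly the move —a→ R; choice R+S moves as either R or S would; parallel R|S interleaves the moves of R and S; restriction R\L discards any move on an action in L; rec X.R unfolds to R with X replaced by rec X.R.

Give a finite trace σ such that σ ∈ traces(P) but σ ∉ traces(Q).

aa

LTS(P): 4 reachable states
  u0 = a.0 + (0 + 0) + (b.0 + a.0) + a.a.(0 + 0) → --a--▸ u1, --a--▸ u2, --b--▸ u1
  u1 = 0 → deadlocked
  u2 = a.(0 + 0) → --a--▸ u3
  u3 = 0 + 0 → deadlocked
LTS(Q): 4 reachable states
  v0 = a.0 + (0 + 0) + (b.0 + a.0) + b.a.(0 + 0) → --a--▸ v1, --b--▸ v1, --b--▸ v2
  v1 = 0 → deadlocked
  v2 = a.(0 + 0) → --a--▸ v3
  v3 = 0 + 0 → deadlocked
Trace ⟨aa⟩ through P, begin at {u0}:
  step 1 (a): {u1, u2}
  step 2 (a): {u3}
  ✓ P
Trace ⟨aa⟩ through Q, begin at {v0}:
  step 1 (a): {v1}
  step 2 (a): ∅ (Q stuck)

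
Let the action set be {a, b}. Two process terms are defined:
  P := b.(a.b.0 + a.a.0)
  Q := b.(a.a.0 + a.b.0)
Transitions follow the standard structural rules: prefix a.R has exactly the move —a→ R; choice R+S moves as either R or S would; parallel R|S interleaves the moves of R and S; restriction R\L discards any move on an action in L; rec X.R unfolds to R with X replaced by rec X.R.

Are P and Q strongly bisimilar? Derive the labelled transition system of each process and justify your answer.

P ~ Q

P's transition system — 5 states:
  s0 = b.(a.b.0 + a.a.0) → =b=> s1
  s1 = a.b.0 + a.a.0 → =a=> s2, =a=> s3
  s2 = a.0 → =a=> s4
  s3 = b.0 → =b=> s4
  s4 = 0 → (no moves)
Q's transition system — 5 states:
  t0 = b.(a.a.0 + a.b.0) → =b=> t1
  t1 = a.a.0 + a.b.0 → =a=> t2, =a=> t3
  t2 = a.0 → =a=> t4
  t3 = b.0 → =b=> t4
  t4 = 0 → (no moves)
Bisimilarity quotient blocks:
  B0 = {s0, t0}
  B1 = {s1, t1}
  B2 = {s3, t3}
  B3 = {s4, t4}
  B4 = {s2, t2}
s0 ∈ B0, t0 ∈ B0 → same block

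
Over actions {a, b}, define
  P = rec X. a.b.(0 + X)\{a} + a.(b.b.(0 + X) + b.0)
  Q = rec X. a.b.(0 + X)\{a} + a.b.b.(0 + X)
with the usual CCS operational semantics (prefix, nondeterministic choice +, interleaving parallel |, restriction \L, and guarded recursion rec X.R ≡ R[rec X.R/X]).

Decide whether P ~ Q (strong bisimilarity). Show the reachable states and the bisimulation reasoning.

P's transition system — 7 states:
  s0 = rec X. a.b.(0 + X)\{a} + a.(b.b.(0 + X) + b.0) ⊢ —a→ s1, —a→ s2
  s1 = b.(0 + (rec X. a.b.(0 + X)\{a} + a.(b.b.(0 + X) + b.0)))\{a} ⊢ —b→ s3
  s2 = b.b.(0 + (rec X. a.b.(0 + X)\{a} + a.(b.b.(0 + X) + b.0))) + b.0 ⊢ —b→ s4, —b→ s5
  s3 = (0 + (rec X. a.b.(0 + X)\{a} + a.(b.b.(0 + X) + b.0)))\{a} ⊢ deadlocked
  s4 = 0 ⊢ deadlocked
  s5 = b.(0 + (rec X. a.b.(0 + X)\{a} + a.(b.b.(0 + X) + b.0))) ⊢ —b→ s6
  s6 = 0 + (rec X. a.b.(0 + X)\{a} + a.(b.b.(0 + X) + b.0)) ⊢ —a→ s1, —a→ s2
Q's transition system — 6 states:
  t0 = rec X. a.b.(0 + X)\{a} + a.b.b.(0 + X) ⊢ —a→ t1, —a→ t2
  t1 = b.(0 + (rec X. a.b.(0 + X)\{a} + a.b.b.(0 + X)))\{a} ⊢ —b→ t3
  t2 = b.b.(0 + (rec X. a.b.(0 + X)\{a} + a.b.b.(0 + X))) ⊢ —b→ t4
  t3 = (0 + (rec X. a.b.(0 + X)\{a} + a.b.b.(0 + X)))\{a} ⊢ deadlocked
  t4 = b.(0 + (rec X. a.b.(0 + X)\{a} + a.b.b.(0 + X))) ⊢ —b→ t5
  t5 = 0 + (rec X. a.b.(0 + X)\{a} + a.b.b.(0 + X)) ⊢ —a→ t1, —a→ t2
Coarsest stable partition (strong bisimilarity classes):
  B0 = {s0, s6}
  B1 = {s2}
  B2 = {s5}
  B3 = {s1, t1}
  B4 = {s3, s4, t3}
  B5 = {t0, t5}
  B6 = {t2}
  B7 = {t4}
s0 ∈ B0, t0 ∈ B5 → different blocks

P ≁ Q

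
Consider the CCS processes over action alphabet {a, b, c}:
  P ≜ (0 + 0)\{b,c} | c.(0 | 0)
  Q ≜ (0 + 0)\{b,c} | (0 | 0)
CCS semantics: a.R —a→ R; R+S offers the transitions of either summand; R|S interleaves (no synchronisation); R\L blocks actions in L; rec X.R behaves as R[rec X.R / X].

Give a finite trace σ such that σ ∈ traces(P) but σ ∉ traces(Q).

c

LTS(P): 2 reachable states
  m0 = (0 + 0)\{b,c} | c.(0 | 0) → =c=> m1
  m1 = (0 + 0)\{b,c} | (0 | 0) → ∅
LTS(Q): 1 reachable states
  n0 = (0 + 0)\{b,c} | (0 | 0) → ∅
Executing c from P (initial set {m0}):
  after c @ step 1: {m1}
  ✓ P
Executing c from Q (initial set {n0}):
  after c @ step 1: no successor for Q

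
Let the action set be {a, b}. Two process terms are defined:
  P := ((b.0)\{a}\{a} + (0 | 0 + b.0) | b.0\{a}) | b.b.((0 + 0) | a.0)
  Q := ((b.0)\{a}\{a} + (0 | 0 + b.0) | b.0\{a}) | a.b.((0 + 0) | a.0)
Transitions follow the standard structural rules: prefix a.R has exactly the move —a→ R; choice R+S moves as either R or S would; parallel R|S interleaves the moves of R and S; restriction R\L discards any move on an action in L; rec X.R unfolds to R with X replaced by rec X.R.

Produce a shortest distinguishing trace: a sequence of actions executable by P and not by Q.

LTS(P): 20 reachable states
  p0 = ((b.0)\{a}\{a} + (0 | 0 + b.0) | b.0\{a}) | b.b.((0 + 0) | a.0) :: -b-> p1, -b-> p2, -b-> p3, -b-> p4
  p1 = ((b.0)\{a}\{a} + (0 | 0 + b.0) | b.0\{a}) | b.((0 + 0) | a.0) :: -b-> p5, -b-> p6, -b-> p7, -b-> p8
  p2 = (0 | 0 + b.0) | 0\{a} | b.b.((0 + 0) | a.0) :: -b-> p6, -b-> p9
  p3 = 0 | b.0\{a} | b.b.((0 + 0) | a.0) :: -b-> p7, -b-> p9
  p4 = 0\{a}\{a} | b.b.((0 + 0) | a.0) :: -b-> p8
  p5 = ((b.0)\{a}\{a} + (0 | 0 + b.0) | b.0\{a}) | ((0 + 0) | a.0) :: -a-> p10, -b-> p11, -b-> p12, -b-> p13
  p6 = (0 | 0 + b.0) | 0\{a} | b.((0 + 0) | a.0) :: -b-> p11, -b-> p14
  p7 = 0 | b.0\{a} | b.((0 + 0) | a.0) :: -b-> p12, -b-> p14
  p8 = 0\{a}\{a} | b.((0 + 0) | a.0) :: -b-> p13
  p9 = 0 | 0\{a} | b.b.((0 + 0) | a.0) :: -b-> p14
  p10 = ((b.0)\{a}\{a} + (0 | 0 + b.0) | b.0\{a}) | ((0 + 0) | 0) :: -b-> p15, -b-> p16, -b-> p17
  p11 = (0 | 0 + b.0) | 0\{a} | ((0 + 0) | a.0) :: -a-> p15, -b-> p18
  p12 = 0 | b.0\{a} | ((0 + 0) | a.0) :: -a-> p16, -b-> p18
  p13 = 0\{a}\{a} | ((0 + 0) | a.0) :: -a-> p17
  p14 = 0 | 0\{a} | b.((0 + 0) | a.0) :: -b-> p18
  p15 = (0 | 0 + b.0) | 0\{a} | ((0 + 0) | 0) :: -b-> p19
  p16 = 0 | b.0\{a} | ((0 + 0) | 0) :: -b-> p19
  p17 = 0\{a}\{a} | ((0 + 0) | 0) :: stopped
  p18 = 0 | 0\{a} | ((0 + 0) | a.0) :: -a-> p19
  p19 = 0 | 0\{a} | ((0 + 0) | 0) :: stopped
LTS(Q): 20 reachable states
  q0 = ((b.0)\{a}\{a} + (0 | 0 + b.0) | b.0\{a}) | a.b.((0 + 0) | a.0) :: -a-> q1, -b-> q2, -b-> q3, -b-> q4
  q1 = ((b.0)\{a}\{a} + (0 | 0 + b.0) | b.0\{a}) | b.((0 + 0) | a.0) :: -b-> q5, -b-> q6, -b-> q7, -b-> q8
  q2 = (0 | 0 + b.0) | 0\{a} | a.b.((0 + 0) | a.0) :: -a-> q6, -b-> q9
  q3 = 0 | b.0\{a} | a.b.((0 + 0) | a.0) :: -a-> q7, -b-> q9
  q4 = 0\{a}\{a} | a.b.((0 + 0) | a.0) :: -a-> q8
  q5 = ((b.0)\{a}\{a} + (0 | 0 + b.0) | b.0\{a}) | ((0 + 0) | a.0) :: -a-> q10, -b-> q11, -b-> q12, -b-> q13
  q6 = (0 | 0 + b.0) | 0\{a} | b.((0 + 0) | a.0) :: -b-> q11, -b-> q14
  q7 = 0 | b.0\{a} | b.((0 + 0) | a.0) :: -b-> q12, -b-> q14
  q8 = 0\{a}\{a} | b.((0 + 0) | a.0) :: -b-> q13
  q9 = 0 | 0\{a} | a.b.((0 + 0) | a.0) :: -a-> q14
  q10 = ((b.0)\{a}\{a} + (0 | 0 + b.0) | b.0\{a}) | ((0 + 0) | 0) :: -b-> q15, -b-> q16, -b-> q17
  q11 = (0 | 0 + b.0) | 0\{a} | ((0 + 0) | a.0) :: -a-> q15, -b-> q18
  q12 = 0 | b.0\{a} | ((0 + 0) | a.0) :: -a-> q16, -b-> q18
  q13 = 0\{a}\{a} | ((0 + 0) | a.0) :: -a-> q17
  q14 = 0 | 0\{a} | b.((0 + 0) | a.0) :: -b-> q18
  q15 = (0 | 0 + b.0) | 0\{a} | ((0 + 0) | 0) :: -b-> q19
  q16 = 0 | b.0\{a} | ((0 + 0) | 0) :: -b-> q19
  q17 = 0\{a}\{a} | ((0 + 0) | 0) :: stopped
  q18 = 0 | 0\{a} | ((0 + 0) | a.0) :: -a-> q19
  q19 = 0 | 0\{a} | ((0 + 0) | 0) :: stopped
Executing bbb from P (initial set {p0}):
  step 1 (b): {p1, p2, p3, p4}
  step 2 (b): {p5, p6, p7, p8, p9}
  step 3 (b): {p11, p12, p13, p14}
  P completes σ.
Executing bbb from Q (initial set {q0}):
  step 1 (b): {q2, q3, q4}
  step 2 (b): {q9}
  step 3 (b): ∅  — Q cannot continue

bbb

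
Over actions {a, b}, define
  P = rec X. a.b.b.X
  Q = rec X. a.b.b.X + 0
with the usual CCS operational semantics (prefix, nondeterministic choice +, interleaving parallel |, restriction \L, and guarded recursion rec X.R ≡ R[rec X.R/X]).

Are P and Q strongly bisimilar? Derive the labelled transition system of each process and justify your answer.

P's transition system — 3 states:
  m0 = rec X. a.b.b.X ⊢ ··a··> m1
  m1 = b.b.(rec X. a.b.b.X) ⊢ ··b··> m2
  m2 = b.(rec X. a.b.b.X) ⊢ ··b··> m0
Q's transition system — 3 states:
  n0 = rec X. a.b.b.X + 0 ⊢ ··a··> n1
  n1 = b.b.(rec X. a.b.b.X + 0) ⊢ ··b··> n2
  n2 = b.(rec X. a.b.b.X + 0) ⊢ ··b··> n0
Coarsest stable partition (strong bisimilarity classes):
  B0 = {m0, n0}
  B1 = {m1, n1}
  B2 = {m2, n2}
m0 ∈ B0, n0 ∈ B0 → same block

bisimilar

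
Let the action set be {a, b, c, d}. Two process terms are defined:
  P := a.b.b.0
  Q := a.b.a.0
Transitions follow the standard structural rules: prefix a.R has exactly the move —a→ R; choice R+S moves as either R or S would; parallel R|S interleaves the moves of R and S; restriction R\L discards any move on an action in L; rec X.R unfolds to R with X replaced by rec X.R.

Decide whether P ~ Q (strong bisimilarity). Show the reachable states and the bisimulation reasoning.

P ≁ Q

Reachable graph of P (4 states):
  s0 = a.b.b.0 :: --a--▸ s1
  s1 = b.b.0 :: --b--▸ s2
  s2 = b.0 :: --b--▸ s3
  s3 = 0 :: stopped
Reachable graph of Q (4 states):
  t0 = a.b.a.0 :: --a--▸ t1
  t1 = b.a.0 :: --b--▸ t2
  t2 = a.0 :: --a--▸ t3
  t3 = 0 :: stopped
Coarsest stable partition (strong bisimilarity classes):
  B0 = {s0}
  B1 = {s1}
  B2 = {s2}
  B3 = {s3, t3}
  B4 = {t0}
  B5 = {t1}
  B6 = {t2}
s0 ∈ B0, t0 ∈ B4 → different blocks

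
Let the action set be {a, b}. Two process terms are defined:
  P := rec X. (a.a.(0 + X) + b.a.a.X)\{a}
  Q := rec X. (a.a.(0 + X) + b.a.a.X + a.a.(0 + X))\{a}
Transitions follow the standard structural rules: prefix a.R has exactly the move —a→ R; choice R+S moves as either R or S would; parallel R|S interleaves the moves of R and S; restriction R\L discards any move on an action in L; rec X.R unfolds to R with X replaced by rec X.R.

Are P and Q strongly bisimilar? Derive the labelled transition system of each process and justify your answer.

P ~ Q

LTS(P): 2 reachable states
  u0 = rec X. (a.a.(0 + X) + b.a.a.X)\{a} :: —b→ u1
  u1 = (a.a.(rec X. (a.a.(0 + X) + b.a.a.X)\{a}))\{a} :: ·
LTS(Q): 2 reachable states
  v0 = rec X. (a.a.(0 + X) + b.a.a.X + a.a.(0 + X))\{a} :: —b→ v1
  v1 = (a.a.(rec X. (a.a.(0 + X) + b.a.a.X + a.a.(0 + X))\{a}))\{a} :: ·
Partition-refinement fixed point:
  B0 = {u0, v0}
  B1 = {u1, v1}
u0 ∈ B0, v0 ∈ B0 → same block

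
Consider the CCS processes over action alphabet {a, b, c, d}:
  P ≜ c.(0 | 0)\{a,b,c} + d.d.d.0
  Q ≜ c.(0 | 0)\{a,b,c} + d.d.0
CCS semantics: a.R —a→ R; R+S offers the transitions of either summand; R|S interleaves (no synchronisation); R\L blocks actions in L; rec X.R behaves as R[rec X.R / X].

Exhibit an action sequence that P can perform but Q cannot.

ddd

Reachable graph of P (5 states):
  u0 = c.(0 | 0)\{a,b,c} + d.d.d.0 | --c--▸ u1, --d--▸ u2
  u1 = (0 | 0)\{a,b,c} | ∅
  u2 = d.d.0 | --d--▸ u3
  u3 = d.0 | --d--▸ u4
  u4 = 0 | ∅
Reachable graph of Q (4 states):
  v0 = c.(0 | 0)\{a,b,c} + d.d.0 | --c--▸ v1, --d--▸ v2
  v1 = (0 | 0)\{a,b,c} | ∅
  v2 = d.0 | --d--▸ v3
  v3 = 0 | ∅
Executing ddd from P (initial set {u0}):
  step 1 (d): {u2}
  step 2 (d): {u3}
  step 3 (d): {u4}
  — P admits the full trace.
Executing ddd from Q (initial set {v0}):
  step 1 (d): {v2}
  step 2 (d): {v3}
  step 3 (d): ∅  — Q cannot continue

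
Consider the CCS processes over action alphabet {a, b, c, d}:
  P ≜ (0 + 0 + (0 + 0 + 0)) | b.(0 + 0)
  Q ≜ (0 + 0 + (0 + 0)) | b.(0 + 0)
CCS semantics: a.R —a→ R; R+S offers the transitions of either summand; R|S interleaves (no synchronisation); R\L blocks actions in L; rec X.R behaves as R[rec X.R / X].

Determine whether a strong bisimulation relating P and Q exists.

bisimilar

LTS(P): 2 reachable states
  p0 = (0 + 0 + (0 + 0 + 0)) | b.(0 + 0) has moves -b-> p1
  p1 = (0 + 0 + (0 + 0 + 0)) | (0 + 0) has moves deadlocked
LTS(Q): 2 reachable states
  q0 = (0 + 0 + (0 + 0)) | b.(0 + 0) has moves -b-> q1
  q1 = (0 + 0 + (0 + 0)) | (0 + 0) has moves deadlocked
Coarsest stable partition (strong bisimilarity classes):
  B0 = {p0, q0}
  B1 = {p1, q1}
p0 ∈ B0, q0 ∈ B0 → same block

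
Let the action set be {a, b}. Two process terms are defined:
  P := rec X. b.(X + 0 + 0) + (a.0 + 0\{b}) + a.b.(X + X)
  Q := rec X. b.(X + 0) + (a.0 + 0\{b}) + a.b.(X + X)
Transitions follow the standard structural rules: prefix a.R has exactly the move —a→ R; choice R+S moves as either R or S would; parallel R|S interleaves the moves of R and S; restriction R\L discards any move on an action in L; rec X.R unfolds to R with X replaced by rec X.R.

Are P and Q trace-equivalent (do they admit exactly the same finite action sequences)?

YES

P's transition system — 5 states:
  u0 = rec X. b.(X + 0 + 0) + (a.0 + 0\{b}) + a.b.(X + X) :: ··a··> u1, ··a··> u2, ··b··> u3
  u1 = 0 :: deadlocked
  u2 = b.((rec X. b.(X + 0 + 0) + (a.0 + 0\{b}) + a.b.(X + X)) + (rec X. b.(X + 0 + 0) + (a.0 + 0\{b}) + a.b.(X + X))) :: ··b··> u4
  u3 = (rec X. b.(X + 0 + 0) + (a.0 + 0\{b}) + a.b.(X + X)) + 0 + 0 :: ··a··> u1, ··a··> u2, ··b··> u3
  u4 = (rec X. b.(X + 0 + 0) + (a.0 + 0\{b}) + a.b.(X + X)) + (rec X. b.(X + 0 + 0) + (a.0 + 0\{b}) + a.b.(X + X)) :: ··a··> u1, ··a··> u2, ··b··> u3
Q's transition system — 5 states:
  v0 = rec X. b.(X + 0) + (a.0 + 0\{b}) + a.b.(X + X) :: ··a··> v1, ··a··> v2, ··b··> v3
  v1 = 0 :: deadlocked
  v2 = b.((rec X. b.(X + 0) + (a.0 + 0\{b}) + a.b.(X + X)) + (rec X. b.(X + 0) + (a.0 + 0\{b}) + a.b.(X + X))) :: ··b··> v4
  v3 = (rec X. b.(X + 0) + (a.0 + 0\{b}) + a.b.(X + X)) + 0 :: ··a··> v1, ··a··> v2, ··b··> v3
  v4 = (rec X. b.(X + 0) + (a.0 + 0\{b}) + a.b.(X + X)) + (rec X. b.(X + 0) + (a.0 + 0\{b}) + a.b.(X + X)) :: ··a··> v1, ··a··> v2, ··b··> v3
Coarsest stable partition (strong bisimilarity classes):
  B0 = {u0, u3, u4, v0, v3, v4}
  B1 = {u1, v1}
  B2 = {u2, v2}
u0 ∈ B0, v0 ∈ B0 → same block
Bisimilar ⇒ trace-equivalent.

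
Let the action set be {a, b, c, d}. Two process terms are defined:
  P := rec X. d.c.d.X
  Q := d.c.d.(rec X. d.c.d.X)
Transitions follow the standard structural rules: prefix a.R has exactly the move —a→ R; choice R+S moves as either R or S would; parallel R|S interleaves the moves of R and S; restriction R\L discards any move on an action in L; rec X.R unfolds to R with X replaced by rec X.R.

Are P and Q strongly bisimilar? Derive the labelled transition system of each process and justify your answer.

P's transition system — 3 states:
  s0 = rec X. d.c.d.X → -d-> s1
  s1 = c.d.(rec X. d.c.d.X) → -c-> s2
  s2 = d.(rec X. d.c.d.X) → -d-> s0
Q's transition system — 4 states:
  t0 = d.c.d.(rec X. d.c.d.X) → -d-> t1
  t1 = c.d.(rec X. d.c.d.X) → -c-> t2
  t2 = d.(rec X. d.c.d.X) → -d-> t3
  t3 = rec X. d.c.d.X → -d-> t1
Bisimilarity quotient blocks:
  B0 = {s0, t0, t3}
  B1 = {s1, t1}
  B2 = {s2, t2}
s0 ∈ B0, t0 ∈ B0 → same block

YES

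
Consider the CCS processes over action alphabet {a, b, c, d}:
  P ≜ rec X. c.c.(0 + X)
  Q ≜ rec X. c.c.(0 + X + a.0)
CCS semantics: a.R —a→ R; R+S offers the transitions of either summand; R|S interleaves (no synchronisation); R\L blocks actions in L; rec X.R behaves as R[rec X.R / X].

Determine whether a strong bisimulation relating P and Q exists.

P ≁ Q

LTS(P): 3 reachable states
  m0 = rec X. c.c.(0 + X) ⊢ ··c··> m1
  m1 = c.(0 + (rec X. c.c.(0 + X))) ⊢ ··c··> m2
  m2 = 0 + (rec X. c.c.(0 + X)) ⊢ ··c··> m1
LTS(Q): 4 reachable states
  n0 = rec X. c.c.(0 + X + a.0) ⊢ ··c··> n1
  n1 = c.(0 + (rec X. c.c.(0 + X + a.0)) + a.0) ⊢ ··c··> n2
  n2 = 0 + (rec X. c.c.(0 + X + a.0)) + a.0 ⊢ ··a··> n3, ··c··> n1
  n3 = 0 ⊢ stopped
Bisimilarity quotient blocks:
  B0 = {m0, m1, m2}
  B1 = {n0}
  B2 = {n1}
  B3 = {n2}
  B4 = {n3}
m0 ∈ B0, n0 ∈ B1 → different blocks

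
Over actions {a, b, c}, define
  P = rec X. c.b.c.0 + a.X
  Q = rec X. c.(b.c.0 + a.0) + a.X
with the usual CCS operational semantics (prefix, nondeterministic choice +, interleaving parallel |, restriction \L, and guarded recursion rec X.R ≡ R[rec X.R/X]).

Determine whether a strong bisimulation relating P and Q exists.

not bisimilar

P's transition system — 4 states:
  s0 = rec X. c.b.c.0 + a.X → --a--▸ s0, --c--▸ s1
  s1 = b.c.0 → --b--▸ s2
  s2 = c.0 → --c--▸ s3
  s3 = 0 → ∅
Q's transition system — 4 states:
  t0 = rec X. c.(b.c.0 + a.0) + a.X → --a--▸ t0, --c--▸ t1
  t1 = b.c.0 + a.0 → --a--▸ t2, --b--▸ t3
  t2 = 0 → ∅
  t3 = c.0 → --c--▸ t2
Partition-refinement fixed point:
  B0 = {s0}
  B1 = {s1}
  B2 = {s2, t3}
  B3 = {s3, t2}
  B4 = {t0}
  B5 = {t1}
s0 ∈ B0, t0 ∈ B4 → different blocks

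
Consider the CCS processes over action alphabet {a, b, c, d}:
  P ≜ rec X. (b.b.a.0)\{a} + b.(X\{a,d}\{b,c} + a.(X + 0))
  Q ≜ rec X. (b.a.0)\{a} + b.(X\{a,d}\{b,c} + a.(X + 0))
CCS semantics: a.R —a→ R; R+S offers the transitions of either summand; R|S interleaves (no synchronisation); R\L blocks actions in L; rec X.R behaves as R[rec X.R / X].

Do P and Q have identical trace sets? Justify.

Reachable graph of P (5 states):
  u0 = rec X. (b.b.a.0)\{a} + b.(X\{a,d}\{b,c} + a.(X + 0)) | =b=> u1, =b=> u2
  u1 = (b.a.0)\{a} | =b=> u3
  u2 = (rec X. (b.b.a.0)\{a} + b.(X\{a,d}\{b,c} + a.(X + 0)))\{a,d}\{b,c} + a.((rec X. (b.b.a.0)\{a} + b.(X\{a,d}\{b,c} + a.(X + 0))) + 0) | =a=> u4
  u3 = (a.0)\{a} | stopped
  u4 = (rec X. (b.b.a.0)\{a} + b.(X\{a,d}\{b,c} + a.(X + 0))) + 0 | =b=> u1, =b=> u2
Reachable graph of Q (4 states):
  v0 = rec X. (b.a.0)\{a} + b.(X\{a,d}\{b,c} + a.(X + 0)) | =b=> v1, =b=> v2
  v1 = (a.0)\{a} | stopped
  v2 = (rec X. (b.a.0)\{a} + b.(X\{a,d}\{b,c} + a.(X + 0)))\{a,d}\{b,c} + a.((rec X. (b.a.0)\{a} + b.(X\{a,d}\{b,c} + a.(X + 0))) + 0) | =a=> v3
  v3 = (rec X. (b.a.0)\{a} + b.(X\{a,d}\{b,c} + a.(X + 0))) + 0 | =b=> v1, =b=> v2
Executing bb from P (initial set {u0}):
  step 1 (b): {u1, u2}
  step 2 (b): {u3}
  ✓ P
Executing bb from Q (initial set {v0}):
  step 1 (b): {v1, v2}
  step 2 (b): ∅  — Q cannot continue

trace-distinct — witness ⟨bb⟩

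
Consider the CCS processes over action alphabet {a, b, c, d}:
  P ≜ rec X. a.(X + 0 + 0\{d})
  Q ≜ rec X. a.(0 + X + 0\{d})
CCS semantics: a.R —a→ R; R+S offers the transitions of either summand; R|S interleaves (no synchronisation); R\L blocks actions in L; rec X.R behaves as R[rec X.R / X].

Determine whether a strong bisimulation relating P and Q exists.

bisimilar

Reachable graph of P (2 states):
  p0 = rec X. a.(X + 0 + 0\{d}) | --a--▸ p1
  p1 = (rec X. a.(X + 0 + 0\{d})) + 0 + 0\{d} | --a--▸ p1
Reachable graph of Q (2 states):
  q0 = rec X. a.(0 + X + 0\{d}) | --a--▸ q1
  q1 = 0 + (rec X. a.(0 + X + 0\{d})) + 0\{d} | --a--▸ q1
Partition-refinement fixed point:
  B0 = {p0, p1, q0, q1}
p0 ∈ B0, q0 ∈ B0 → same block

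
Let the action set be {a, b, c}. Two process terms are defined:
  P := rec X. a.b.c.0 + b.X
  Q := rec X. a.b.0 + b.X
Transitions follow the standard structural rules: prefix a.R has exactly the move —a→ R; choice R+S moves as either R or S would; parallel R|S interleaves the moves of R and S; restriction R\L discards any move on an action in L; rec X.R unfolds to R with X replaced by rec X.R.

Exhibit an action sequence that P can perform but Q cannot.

abc

LTS(P): 4 reachable states
  u0 = rec X. a.b.c.0 + b.X has moves ··a··> u1, ··b··> u0
  u1 = b.c.0 has moves ··b··> u2
  u2 = c.0 has moves ··c··> u3
  u3 = 0 has moves deadlocked
LTS(Q): 3 reachable states
  v0 = rec X. a.b.0 + b.X has moves ··a··> v1, ··b··> v0
  v1 = b.0 has moves ··b··> v2
  v2 = 0 has moves deadlocked
Executing abc from P (initial set {u0}):
  step 1 (a): {u1}
  step 2 (b): {u2}
  step 3 (c): {u3}
  — P admits the full trace.
Executing abc from Q (initial set {v0}):
  step 1 (a): {v1}
  step 2 (b): {v2}
  step 3 (c): ∅  — Q cannot continue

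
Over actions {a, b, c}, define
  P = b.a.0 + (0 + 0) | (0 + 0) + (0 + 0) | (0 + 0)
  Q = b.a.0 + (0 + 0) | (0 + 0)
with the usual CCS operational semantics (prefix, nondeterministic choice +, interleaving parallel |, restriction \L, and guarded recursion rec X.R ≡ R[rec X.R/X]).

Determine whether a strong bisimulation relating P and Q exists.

P's transition system — 3 states:
  u0 = b.a.0 + (0 + 0) | (0 + 0) + (0 + 0) | (0 + 0) :: —b→ u1
  u1 = a.0 :: —a→ u2
  u2 = 0 :: (no moves)
Q's transition system — 3 states:
  v0 = b.a.0 + (0 + 0) | (0 + 0) :: —b→ v1
  v1 = a.0 :: —a→ v2
  v2 = 0 :: (no moves)
Coarsest stable partition (strong bisimilarity classes):
  B0 = {u0, v0}
  B1 = {u1, v1}
  B2 = {u2, v2}
u0 ∈ B0, v0 ∈ B0 → same block

P ~ Q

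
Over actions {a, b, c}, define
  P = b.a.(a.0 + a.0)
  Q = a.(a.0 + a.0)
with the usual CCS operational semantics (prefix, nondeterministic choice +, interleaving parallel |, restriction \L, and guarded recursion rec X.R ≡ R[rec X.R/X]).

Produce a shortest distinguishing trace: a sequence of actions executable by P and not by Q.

b

LTS(P): 4 reachable states
  p0 = b.a.(a.0 + a.0) has moves —b→ p1
  p1 = a.(a.0 + a.0) has moves —a→ p2
  p2 = a.0 + a.0 has moves —a→ p3
  p3 = 0 has moves (no moves)
LTS(Q): 3 reachable states
  q0 = a.(a.0 + a.0) has moves —a→ q1
  q1 = a.0 + a.0 has moves —a→ q2
  q2 = 0 has moves (no moves)
Executing b from P (initial set {p0}):
  [1] b ⇒ {p1}
  — P admits the full trace.
Executing b from Q (initial set {q0}):
  [1] b ⇒ ∅ (Q stuck)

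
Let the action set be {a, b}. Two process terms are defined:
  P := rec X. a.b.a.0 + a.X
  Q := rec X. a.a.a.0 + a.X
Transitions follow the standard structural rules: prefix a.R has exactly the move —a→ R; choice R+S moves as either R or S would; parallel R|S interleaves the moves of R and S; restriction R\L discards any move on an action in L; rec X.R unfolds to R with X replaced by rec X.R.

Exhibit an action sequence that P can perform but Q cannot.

ab

Reachable graph of P (4 states):
  s0 = rec X. a.b.a.0 + a.X → ··a··> s0, ··a··> s1
  s1 = b.a.0 → ··b··> s2
  s2 = a.0 → ··a··> s3
  s3 = 0 → ·
Reachable graph of Q (4 states):
  t0 = rec X. a.a.a.0 + a.X → ··a··> t0, ··a··> t1
  t1 = a.a.0 → ··a··> t2
  t2 = a.0 → ··a··> t3
  t3 = 0 → ·
Run σ = ⟨ab⟩ on P: start {s0}
  [1] a ⇒ {s0, s1}
  [2] b ⇒ {s2}
  ✓ P
Run σ = ⟨ab⟩ on Q: start {t0}
  [1] a ⇒ {t0, t1}
  [2] b ⇒ ∅ (Q stuck)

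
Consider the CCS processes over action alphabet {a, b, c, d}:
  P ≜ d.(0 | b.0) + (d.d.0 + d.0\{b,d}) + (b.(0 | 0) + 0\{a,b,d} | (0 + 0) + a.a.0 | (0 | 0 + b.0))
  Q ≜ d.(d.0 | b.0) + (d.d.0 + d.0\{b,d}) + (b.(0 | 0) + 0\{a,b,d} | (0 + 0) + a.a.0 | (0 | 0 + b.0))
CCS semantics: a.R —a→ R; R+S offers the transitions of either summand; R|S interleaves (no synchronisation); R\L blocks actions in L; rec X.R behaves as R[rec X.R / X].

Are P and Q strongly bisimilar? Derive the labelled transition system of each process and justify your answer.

Reachable graph of P (10 states):
  s0 = d.(0 | b.0) + (d.d.0 + d.0\{b,d}) + (b.(0 | 0) + 0\{a,b,d} | (0 + 0) + a.a.0 | (0 | 0 + b.0)) | —a→ s1, —b→ s2, —b→ s3, —d→ s4, —d→ s5, —d→ s6
  s1 = a.0 | (0 | 0 + b.0) | —a→ s7, —b→ s8
  s2 = 0 | 0 | stopped
  s3 = a.a.0 | 0 | —a→ s8
  s4 = 0 | b.0 | —b→ s2
  s5 = 0\{b,d} | stopped
  s6 = d.0 | —d→ s9
  s7 = 0 | (0 | 0 + b.0) | —b→ s2
  s8 = a.0 | 0 | —a→ s2
  s9 = 0 | stopped
Reachable graph of Q (12 states):
  t0 = d.(d.0 | b.0) + (d.d.0 + d.0\{b,d}) + (b.(0 | 0) + 0\{a,b,d} | (0 + 0) + a.a.0 | (0 | 0 + b.0)) | —a→ t1, —b→ t2, —b→ t3, —d→ t4, —d→ t5, —d→ t6
  t1 = a.0 | (0 | 0 + b.0) | —a→ t7, —b→ t8
  t2 = 0 | 0 | stopped
  t3 = a.a.0 | 0 | —a→ t8
  t4 = 0\{b,d} | stopped
  t5 = d.0 | —d→ t9
  t6 = d.0 | b.0 | —b→ t10, —d→ t11
  t7 = 0 | (0 | 0 + b.0) | —b→ t2
  t8 = a.0 | 0 | —a→ t2
  t9 = 0 | stopped
  t10 = d.0 | 0 | —d→ t2
  t11 = 0 | b.0 | —b→ t2
Coarsest stable partition (strong bisimilarity classes):
  B0 = {s0}
  B1 = {s1, t1}
  B2 = {s4, s7, t11, t7}
  B3 = {s2, s5, s9, t2, t4, t9}
  B4 = {s8, t8}
  B5 = {s3, t3}
  B6 = {s6, t10, t5}
  B7 = {t0}
  B8 = {t6}
s0 ∈ B0, t0 ∈ B7 → different blocks

NO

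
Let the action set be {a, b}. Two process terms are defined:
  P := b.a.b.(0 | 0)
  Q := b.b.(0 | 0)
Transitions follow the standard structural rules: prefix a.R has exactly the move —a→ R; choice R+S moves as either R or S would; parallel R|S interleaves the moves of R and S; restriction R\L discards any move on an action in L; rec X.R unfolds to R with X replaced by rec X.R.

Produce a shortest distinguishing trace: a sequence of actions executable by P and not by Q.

ba

P's transition system — 4 states:
  u0 = b.a.b.(0 | 0) :: ··b··> u1
  u1 = a.b.(0 | 0) :: ··a··> u2
  u2 = b.(0 | 0) :: ··b··> u3
  u3 = 0 | 0 :: deadlocked
Q's transition system — 3 states:
  v0 = b.b.(0 | 0) :: ··b··> v1
  v1 = b.(0 | 0) :: ··b··> v2
  v2 = 0 | 0 :: deadlocked
Executing ba from P (initial set {u0}):
  after b @ step 1: {u1}
  after a @ step 2: {u2}
  P completes σ.
Executing ba from Q (initial set {v0}):
  after b @ step 1: {v1}
  after a @ step 2: ∅  — Q cannot continue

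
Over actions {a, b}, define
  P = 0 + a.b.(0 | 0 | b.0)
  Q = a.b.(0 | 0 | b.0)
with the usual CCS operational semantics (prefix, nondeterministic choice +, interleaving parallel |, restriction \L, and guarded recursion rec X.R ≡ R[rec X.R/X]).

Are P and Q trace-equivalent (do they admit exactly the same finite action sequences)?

Reachable graph of P (4 states):
  p0 = 0 + a.b.(0 | 0 | b.0) ⊢ --a--▸ p1
  p1 = b.(0 | 0 | b.0) ⊢ --b--▸ p2
  p2 = 0 | 0 | b.0 ⊢ --b--▸ p3
  p3 = 0 | 0 | 0 ⊢ ·
Reachable graph of Q (4 states):
  q0 = a.b.(0 | 0 | b.0) ⊢ --a--▸ q1
  q1 = b.(0 | 0 | b.0) ⊢ --b--▸ q2
  q2 = 0 | 0 | b.0 ⊢ --b--▸ q3
  q3 = 0 | 0 | 0 ⊢ ·
Bisimilarity quotient blocks:
  B0 = {p0, q0}
  B1 = {p1, q1}
  B2 = {p2, q2}
  B3 = {p3, q3}
p0 ∈ B0, q0 ∈ B0 → same block
Bisimilar ⇒ trace-equivalent.

trace-equivalent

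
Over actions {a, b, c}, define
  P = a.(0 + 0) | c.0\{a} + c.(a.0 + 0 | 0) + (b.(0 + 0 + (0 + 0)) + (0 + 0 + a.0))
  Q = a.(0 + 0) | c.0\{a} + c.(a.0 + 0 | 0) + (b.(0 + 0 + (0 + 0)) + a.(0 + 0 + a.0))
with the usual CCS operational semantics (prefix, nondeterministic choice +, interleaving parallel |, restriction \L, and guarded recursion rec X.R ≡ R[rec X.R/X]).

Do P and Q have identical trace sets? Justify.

LTS(P): 7 reachable states
  u0 = a.(0 + 0) | c.0\{a} + c.(a.0 + 0 | 0) + (b.(0 + 0 + (0 + 0)) + (0 + 0 + a.0)) | —a→ u1, —a→ u2, —b→ u3, —c→ u4, —c→ u5
  u1 = (0 + 0) | c.0\{a} | —c→ u6
  u2 = 0 | (no moves)
  u3 = 0 + 0 + (0 + 0) | (no moves)
  u4 = a.(0 + 0) | 0\{a} | —a→ u6
  u5 = a.0 + 0 | 0 | —a→ u2
  u6 = (0 + 0) | 0\{a} | (no moves)
LTS(Q): 8 reachable states
  v0 = a.(0 + 0) | c.0\{a} + c.(a.0 + 0 | 0) + (b.(0 + 0 + (0 + 0)) + a.(0 + 0 + a.0)) | —a→ v1, —a→ v2, —b→ v3, —c→ v4, —c→ v5
  v1 = (0 + 0) | c.0\{a} | —c→ v6
  v2 = 0 + 0 + a.0 | —a→ v7
  v3 = 0 + 0 + (0 + 0) | (no moves)
  v4 = a.(0 + 0) | 0\{a} | —a→ v6
  v5 = a.0 + 0 | 0 | —a→ v7
  v6 = (0 + 0) | 0\{a} | (no moves)
  v7 = 0 | (no moves)
Run σ = ⟨aa⟩ on Q: start {v0}
  after a @ step 1: {v1, v2}
  after a @ step 2: {v7}
  Q completes σ.
Run σ = ⟨aa⟩ on P: start {u0}
  after a @ step 1: {u1, u2}
  after a @ step 2: ∅  — P cannot continue

trace-distinct — witness ⟨aa⟩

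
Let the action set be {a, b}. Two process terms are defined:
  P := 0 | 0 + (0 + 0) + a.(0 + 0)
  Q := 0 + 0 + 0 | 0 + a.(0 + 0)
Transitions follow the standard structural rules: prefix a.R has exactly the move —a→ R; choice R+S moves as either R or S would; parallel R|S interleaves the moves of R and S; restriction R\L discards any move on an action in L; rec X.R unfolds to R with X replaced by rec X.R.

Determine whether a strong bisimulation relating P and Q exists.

LTS(P): 2 reachable states
  u0 = 0 | 0 + (0 + 0) + a.(0 + 0) ⊢ =a=> u1
  u1 = 0 + 0 ⊢ deadlocked
LTS(Q): 2 reachable states
  v0 = 0 + 0 + 0 | 0 + a.(0 + 0) ⊢ =a=> v1
  v1 = 0 + 0 ⊢ deadlocked
Bisimilarity quotient blocks:
  B0 = {u0, v0}
  B1 = {u1, v1}
u0 ∈ B0, v0 ∈ B0 → same block

YES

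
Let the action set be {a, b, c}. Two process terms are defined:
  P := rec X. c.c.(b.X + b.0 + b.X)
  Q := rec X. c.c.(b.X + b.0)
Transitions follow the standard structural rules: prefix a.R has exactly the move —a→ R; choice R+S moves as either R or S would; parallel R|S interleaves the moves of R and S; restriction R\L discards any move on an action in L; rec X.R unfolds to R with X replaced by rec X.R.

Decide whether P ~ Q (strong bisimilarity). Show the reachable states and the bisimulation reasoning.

P ~ Q

P's transition system — 4 states:
  p0 = rec X. c.c.(b.X + b.0 + b.X) | —c→ p1
  p1 = c.(b.(rec X. c.c.(b.X + b.0 + b.X)) + b.0 + b.(rec X. c.c.(b.X + b.0 + b.X))) | —c→ p2
  p2 = b.(rec X. c.c.(b.X + b.0 + b.X)) + b.0 + b.(rec X. c.c.(b.X + b.0 + b.X)) | —b→ p0, —b→ p3
  p3 = 0 | stopped
Q's transition system — 4 states:
  q0 = rec X. c.c.(b.X + b.0) | —c→ q1
  q1 = c.(b.(rec X. c.c.(b.X + b.0)) + b.0) | —c→ q2
  q2 = b.(rec X. c.c.(b.X + b.0)) + b.0 | —b→ q0, —b→ q3
  q3 = 0 | stopped
Bisimilarity quotient blocks:
  B0 = {p0, q0}
  B1 = {p1, q1}
  B2 = {p2, q2}
  B3 = {p3, q3}
p0 ∈ B0, q0 ∈ B0 → same block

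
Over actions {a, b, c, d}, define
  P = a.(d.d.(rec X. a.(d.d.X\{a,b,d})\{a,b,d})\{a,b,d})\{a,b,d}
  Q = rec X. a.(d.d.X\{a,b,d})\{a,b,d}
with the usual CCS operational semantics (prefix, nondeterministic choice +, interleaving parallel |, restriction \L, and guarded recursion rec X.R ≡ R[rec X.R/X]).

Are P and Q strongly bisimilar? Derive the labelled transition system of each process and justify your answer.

P's transition system — 2 states:
  p0 = a.(d.d.(rec X. a.(d.d.X\{a,b,d})\{a,b,d})\{a,b,d})\{a,b,d} :: -a-> p1
  p1 = (d.d.(rec X. a.(d.d.X\{a,b,d})\{a,b,d})\{a,b,d})\{a,b,d} :: deadlocked
Q's transition system — 2 states:
  q0 = rec X. a.(d.d.X\{a,b,d})\{a,b,d} :: -a-> q1
  q1 = (d.d.(rec X. a.(d.d.X\{a,b,d})\{a,b,d})\{a,b,d})\{a,b,d} :: deadlocked
Partition-refinement fixed point:
  B0 = {p0, q0}
  B1 = {p1, q1}
p0 ∈ B0, q0 ∈ B0 → same block

YES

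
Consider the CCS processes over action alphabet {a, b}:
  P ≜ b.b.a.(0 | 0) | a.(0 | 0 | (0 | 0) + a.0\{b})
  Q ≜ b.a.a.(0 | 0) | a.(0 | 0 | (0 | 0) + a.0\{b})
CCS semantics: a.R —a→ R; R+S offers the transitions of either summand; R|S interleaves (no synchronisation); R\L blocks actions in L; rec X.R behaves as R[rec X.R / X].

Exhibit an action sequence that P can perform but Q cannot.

LTS(P): 12 reachable states
  s0 = b.b.a.(0 | 0) | a.(0 | 0 | (0 | 0) + a.0\{b}) | --a--▸ s1, --b--▸ s2
  s1 = b.b.a.(0 | 0) | (0 | 0 | (0 | 0) + a.0\{b}) | --a--▸ s3, --b--▸ s4
  s2 = b.a.(0 | 0) | a.(0 | 0 | (0 | 0) + a.0\{b}) | --a--▸ s4, --b--▸ s5
  s3 = b.b.a.(0 | 0) | 0\{b} | --b--▸ s6
  s4 = b.a.(0 | 0) | (0 | 0 | (0 | 0) + a.0\{b}) | --a--▸ s6, --b--▸ s7
  s5 = a.(0 | 0) | a.(0 | 0 | (0 | 0) + a.0\{b}) | --a--▸ s7, --a--▸ s8
  s6 = b.a.(0 | 0) | 0\{b} | --b--▸ s9
  s7 = a.(0 | 0) | (0 | 0 | (0 | 0) + a.0\{b}) | --a--▸ s10, --a--▸ s9
  s8 = 0 | 0 | a.(0 | 0 | (0 | 0) + a.0\{b}) | --a--▸ s10
  s9 = a.(0 | 0) | 0\{b} | --a--▸ s11
  s10 = 0 | 0 | (0 | 0 | (0 | 0) + a.0\{b}) | --a--▸ s11
  s11 = 0 | 0 | 0\{b} | (no moves)
LTS(Q): 12 reachable states
  t0 = b.a.a.(0 | 0) | a.(0 | 0 | (0 | 0) + a.0\{b}) | --a--▸ t1, --b--▸ t2
  t1 = b.a.a.(0 | 0) | (0 | 0 | (0 | 0) + a.0\{b}) | --a--▸ t3, --b--▸ t4
  t2 = a.a.(0 | 0) | a.(0 | 0 | (0 | 0) + a.0\{b}) | --a--▸ t4, --a--▸ t5
  t3 = b.a.a.(0 | 0) | 0\{b} | --b--▸ t6
  t4 = a.a.(0 | 0) | (0 | 0 | (0 | 0) + a.0\{b}) | --a--▸ t6, --a--▸ t7
  t5 = a.(0 | 0) | a.(0 | 0 | (0 | 0) + a.0\{b}) | --a--▸ t7, --a--▸ t8
  t6 = a.a.(0 | 0) | 0\{b} | --a--▸ t9
  t7 = a.(0 | 0) | (0 | 0 | (0 | 0) + a.0\{b}) | --a--▸ t10, --a--▸ t9
  t8 = 0 | 0 | a.(0 | 0 | (0 | 0) + a.0\{b}) | --a--▸ t10
  t9 = a.(0 | 0) | 0\{b} | --a--▸ t11
  t10 = 0 | 0 | (0 | 0 | (0 | 0) + a.0\{b}) | --a--▸ t11
  t11 = 0 | 0 | 0\{b} | (no moves)
Run σ = ⟨bb⟩ on P: start {s0}
  after b @ step 1: {s2}
  after b @ step 2: {s5}
  P completes σ.
Run σ = ⟨bb⟩ on Q: start {t0}
  after b @ step 1: {t2}
  after b @ step 2: no successor for Q

bb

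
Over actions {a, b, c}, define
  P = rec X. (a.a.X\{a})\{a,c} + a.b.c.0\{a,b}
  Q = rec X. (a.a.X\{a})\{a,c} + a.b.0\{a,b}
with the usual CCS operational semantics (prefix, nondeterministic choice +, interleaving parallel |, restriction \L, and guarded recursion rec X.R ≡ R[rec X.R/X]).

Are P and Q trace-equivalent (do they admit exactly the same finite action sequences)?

trace-distinct — witness ⟨abc⟩

LTS(P): 4 reachable states
  s0 = rec X. (a.a.X\{a})\{a,c} + a.b.c.0\{a,b} | --a--▸ s1
  s1 = b.c.0\{a,b} | --b--▸ s2
  s2 = c.0\{a,b} | --c--▸ s3
  s3 = 0\{a,b} | deadlocked
LTS(Q): 3 reachable states
  t0 = rec X. (a.a.X\{a})\{a,c} + a.b.0\{a,b} | --a--▸ t1
  t1 = b.0\{a,b} | --b--▸ t2
  t2 = 0\{a,b} | deadlocked
Run σ = ⟨abc⟩ on P: start {s0}
  [1] a ⇒ {s1}
  [2] b ⇒ {s2}
  [3] c ⇒ {s3}
  P completes σ.
Run σ = ⟨abc⟩ on Q: start {t0}
  [1] a ⇒ {t1}
  [2] b ⇒ {t2}
  [3] c ⇒ no successor for Q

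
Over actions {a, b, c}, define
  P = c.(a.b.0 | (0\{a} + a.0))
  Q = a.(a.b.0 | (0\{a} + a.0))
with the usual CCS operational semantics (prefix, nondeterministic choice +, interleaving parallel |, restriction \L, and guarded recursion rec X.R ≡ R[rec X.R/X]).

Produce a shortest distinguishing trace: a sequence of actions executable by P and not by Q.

c

Reachable graph of P (7 states):
  m0 = c.(a.b.0 | (0\{a} + a.0)) | —c→ m1
  m1 = a.b.0 | (0\{a} + a.0) | —a→ m2, —a→ m3
  m2 = a.b.0 | 0 | —a→ m4
  m3 = b.0 | (0\{a} + a.0) | —a→ m4, —b→ m5
  m4 = b.0 | 0 | —b→ m6
  m5 = 0 | (0\{a} + a.0) | —a→ m6
  m6 = 0 | 0 | (no moves)
Reachable graph of Q (7 states):
  n0 = a.(a.b.0 | (0\{a} + a.0)) | —a→ n1
  n1 = a.b.0 | (0\{a} + a.0) | —a→ n2, —a→ n3
  n2 = a.b.0 | 0 | —a→ n4
  n3 = b.0 | (0\{a} + a.0) | —a→ n4, —b→ n5
  n4 = b.0 | 0 | —b→ n6
  n5 = 0 | (0\{a} + a.0) | —a→ n6
  n6 = 0 | 0 | (no moves)
Trace ⟨c⟩ through P, begin at {m0}:
  step 1 (c): {m1}
  P completes σ.
Trace ⟨c⟩ through Q, begin at {n0}:
  step 1 (c): ∅ (Q stuck)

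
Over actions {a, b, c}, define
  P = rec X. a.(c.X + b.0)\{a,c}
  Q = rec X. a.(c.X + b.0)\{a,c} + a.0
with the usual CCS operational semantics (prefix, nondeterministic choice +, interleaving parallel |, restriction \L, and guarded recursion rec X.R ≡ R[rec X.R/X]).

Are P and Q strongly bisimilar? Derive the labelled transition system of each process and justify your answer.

P ≁ Q

P's transition system — 3 states:
  s0 = rec X. a.(c.X + b.0)\{a,c} :: -a-> s1
  s1 = (c.(rec X. a.(c.X + b.0)\{a,c}) + b.0)\{a,c} :: -b-> s2
  s2 = 0\{a,c} :: ∅
Q's transition system — 4 states:
  t0 = rec X. a.(c.X + b.0)\{a,c} + a.0 :: -a-> t1, -a-> t2
  t1 = (c.(rec X. a.(c.X + b.0)\{a,c} + a.0) + b.0)\{a,c} :: -b-> t3
  t2 = 0 :: ∅
  t3 = 0\{a,c} :: ∅
Partition-refinement fixed point:
  B0 = {s0}
  B1 = {s1, t1}
  B2 = {s2, t2, t3}
  B3 = {t0}
s0 ∈ B0, t0 ∈ B3 → different blocks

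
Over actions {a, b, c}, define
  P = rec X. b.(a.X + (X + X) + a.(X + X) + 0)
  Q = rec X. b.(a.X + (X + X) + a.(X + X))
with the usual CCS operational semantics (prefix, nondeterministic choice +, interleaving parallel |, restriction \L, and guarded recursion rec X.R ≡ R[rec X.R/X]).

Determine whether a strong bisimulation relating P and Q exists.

YES

Reachable graph of P (3 states):
  u0 = rec X. b.(a.X + (X + X) + a.(X + X) + 0) has moves --b--▸ u1
  u1 = a.(rec X. b.(a.X + (X + X) + a.(X + X) + 0)) + ((rec X. b.(a.X + (X + X) + a.(X + X) + 0)) + (rec X. b.(a.X + (X + X) + a.(X + X) + 0))) + a.((rec X. b.(a.X + (X + X) + a.(X + X) + 0)) + (rec X. b.(a.X + (X + X) + a.(X + X) + 0))) + 0 has moves --a--▸ u0, --a--▸ u2, --b--▸ u1
  u2 = (rec X. b.(a.X + (X + X) + a.(X + X) + 0)) + (rec X. b.(a.X + (X + X) + a.(X + X) + 0)) has moves --b--▸ u1
Reachable graph of Q (3 states):
  v0 = rec X. b.(a.X + (X + X) + a.(X + X)) has moves --b--▸ v1
  v1 = a.(rec X. b.(a.X + (X + X) + a.(X + X))) + ((rec X. b.(a.X + (X + X) + a.(X + X))) + (rec X. b.(a.X + (X + X) + a.(X + X)))) + a.((rec X. b.(a.X + (X + X) + a.(X + X))) + (rec X. b.(a.X + (X + X) + a.(X + X)))) has moves --a--▸ v0, --a--▸ v2, --b--▸ v1
  v2 = (rec X. b.(a.X + (X + X) + a.(X + X))) + (rec X. b.(a.X + (X + X) + a.(X + X))) has moves --b--▸ v1
Partition-refinement fixed point:
  B0 = {u0, u2, v0, v2}
  B1 = {u1, v1}
u0 ∈ B0, v0 ∈ B0 → same block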